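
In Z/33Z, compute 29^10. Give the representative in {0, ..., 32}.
Use repeated squaring. Binary(10) = 1010. Walk through the bits of the exponent 10 left-to-right: at each bit after the leading one, square the running value, then multiply by 29 if the bit is 1 (always reducing mod 33):
  bit 1 = 1 (leading): start with 29.
  bit 2 = 0: square 29^2 = 841 ≡ 16 (mod 33).
  bit 3 = 1: square 16^2 = 256 ≡ 25; bit is 1, so multiply 25·29 = 725 ≡ 32 (mod 33).
  bit 4 = 0: square 32^2 = 1024 ≡ 1 (mod 33).
Final value: 29^10 ≡ 1 (mod 33).

Final answer: 1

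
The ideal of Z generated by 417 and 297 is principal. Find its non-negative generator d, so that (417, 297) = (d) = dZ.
(417, 297) = (3); d = 3

In the PID Z, (a, b) is generated by gcd(a, b). Compute gcd(417, 297) with the extended Euclidean algorithm, tracking rows (r, s, t) with s·417 + t·297 = r:
  row A: (417, 1, 0)   [1·417 + 0·297 = 417]
  row B: (297, 0, 1)   [0·417 + 1·297 = 297]
  417 = 1·297 + 120   → row C = row A − 1·row B = (120, 1, −1)   [check: 1·417 − 1·297 = 120]
  297 = 2·120 + 57   → row D = row B − 2·row C = (57, −2, 3)   [check: −2·417 + 3·297 = 57]
  120 = 2·57 + 6   → row E = row C − 2·row D = (6, 5, −7)   [check: 5·417 − 7·297 = 6]
  57 = 9·6 + 3   → row F = row D − 9·row E = (3, −47, 66)   [check: −47·417 + 66·297 = 3]
  6 = 2·3 + 0   → remainder 0, stop. gcd = 3 (last nonzero row F).
So gcd(417, 297) = 3, with Bézout identity −47·417 + 66·297 = 3. Containment (⊇): the Bézout identity exhibits 3 as an element of (417, 297), giving (3) ⊆ (417, 297). Containment (⊆): since 3 | 417 and 3 | 297 (417 = 3·139, 297 = 3·99), every Z-linear combination of 417 and 297 is divisible by 3, so (417, 297) ⊆ (3). Therefore (417, 297) = (3), d = 3.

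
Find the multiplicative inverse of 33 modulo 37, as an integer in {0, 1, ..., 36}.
33^(−1) ≡ 9 (mod 37)

Apply the extended Euclidean algorithm to (37, 33), tracking rows (r, s, t) with s·37 + t·33 = r. Each division r_prev = q·r_cur + r_new produces the new row as (previous row) − q·(current row):
  row A: (37, 1, 0)   [1·37 + 0·33 = 37]
  row B: (33, 0, 1)   [0·37 + 1·33 = 33]
  37 = 1·33 + 4   → row C = row A − 1·row B = (4, 1, −1)   [check: 1·37 − 1·33 = 4]
  33 = 8·4 + 1   → row D = row B − 8·row C = (1, −8, 9)   [check: −8·37 + 9·33 = 1]
  4 = 4·1 + 0   → remainder 0, stop. gcd = 1 (last nonzero row D).
The gcd is 1, so 33 is invertible mod 37. The last nonzero row gives −8·37 + 9·33 = 1, so t = 9. So 33^(−1) ≡ 9 (mod 37). Verify: 33 · 9 = 297 ≡ 1 (mod 37). ✓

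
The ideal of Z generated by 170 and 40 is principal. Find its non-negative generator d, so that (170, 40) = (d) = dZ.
(170, 40) = (10); d = 10

In the PID Z, (a, b) is generated by gcd(a, b). Compute gcd(170, 40) with the extended Euclidean algorithm, tracking rows (r, s, t) with s·170 + t·40 = r:
  row A: (170, 1, 0)   [1·170 + 0·40 = 170]
  row B: (40, 0, 1)   [0·170 + 1·40 = 40]
  170 = 4·40 + 10   → row C = row A − 4·row B = (10, 1, −4)   [check: 1·170 − 4·40 = 10]
  40 = 4·10 + 0   → remainder 0, stop. gcd = 10 (last nonzero row C).
So gcd(170, 40) = 10, with Bézout identity 1·170 − 4·40 = 10. Containment (⊇): the Bézout identity exhibits 10 as an element of (170, 40), giving (10) ⊆ (170, 40). Containment (⊆): since 10 | 170 and 10 | 40 (170 = 10·17, 40 = 10·4), every Z-linear combination of 170 and 40 is divisible by 10, so (170, 40) ⊆ (10). Therefore (170, 40) = (10), d = 10.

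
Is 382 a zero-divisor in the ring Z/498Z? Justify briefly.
YES

gcd(382, 498) = 2 > 1, so 382 is not a unit in Z/498Z. In Z/nZ every nonzero non-unit is a zero-divisor: explicitly, take b = 498/gcd = 249 ≠ 0 (mod 498); then 382·249 = 95118 = 191·498, i.e. 382·249 ≡ 0 (mod 498). So 382 is a zero-divisor.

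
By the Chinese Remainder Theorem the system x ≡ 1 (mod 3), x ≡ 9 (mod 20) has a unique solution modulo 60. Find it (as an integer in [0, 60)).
x ≡ 49 (mod 60); the representative in [0, 60) is 49

The moduli 3, 20 are pairwise coprime, so by the CRT there is a unique solution mod 3·20 = 60.
Solve by successive substitution. Start with x ≡ 1 (mod 3).
  Combine with x ≡ 9 (mod 20): write x = 1 + 3·t and require 1 + 3·t ≡ 9 (mod 20), i.e. 3·t ≡ 9 − 1 ≡ 8 (mod 20). Since 3^(−1) ≡ 7 (mod 20), t ≡ 7·8 ≡ 16 (mod 20). So x ≡ 1 + 3·16 = 49 (mod 60).
Unique solution in [0, 60): x = 49.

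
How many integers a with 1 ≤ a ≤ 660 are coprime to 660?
The number of a ∈ {1, ..., 660} with gcd(a, 660) = 1 is by definition Euler's totient φ(660). φ is multiplicative, with φ(p^e) = p^e − p^(e−1). Factorise 660 = 2^2 · 3 · 5 · 11. Then
  φ(660) = (2^2 − 2^1) · (3 − 1) · (5 − 1) · (11 − 1) = 2 · 2 · 4 · 10 = 160.
So there are 160 such integers.

Final answer: 160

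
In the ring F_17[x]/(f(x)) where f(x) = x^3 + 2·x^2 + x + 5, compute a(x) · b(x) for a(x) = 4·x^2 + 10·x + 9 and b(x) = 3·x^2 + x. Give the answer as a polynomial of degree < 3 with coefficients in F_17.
a · b ≡ 5·x^2 + 7·x + 1 (mod f(x))

Multiply as integer polynomials: a · b = 12·x^4 + 34·x^3 + 37·x^2 + 9·x. Reducing coefficients mod 17: a · b ≡ 12·x^4 + 3·x^2 + 9·x. Now divide by f(x) = x^3 + 2·x^2 + x + 5 in F_17[x], eliminating the leading term at each step:
  leading term 12·x^4: subtract (12·x)·f(x) = 12·x^4 + 7·x^3 + 12·x^2 + 9·x, leaving 10·x^3 + 8·x^2 (coefficients mod 17)
  leading term 10·x^3: subtract (10)·f(x) = 10·x^3 + 3·x^2 + 10·x + 16, leaving 5·x^2 + 7·x + 1 (coefficients mod 17)
The degree is now < 3, so this is the remainder. Hence a · b ≡ 5·x^2 + 7·x + 1 in F_17[x]/(f).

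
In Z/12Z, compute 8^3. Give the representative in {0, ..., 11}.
8

Use repeated squaring. Binary(3) = 11. Walk through the bits of the exponent 3 left-to-right: at each bit after the leading one, square the running value, then multiply by 8 if the bit is 1 (always reducing mod 12):
  bit 1 = 1 (leading): start with 8.
  bit 2 = 1: square 8^2 = 64 ≡ 4; bit is 1, so multiply 4·8 = 32 ≡ 8 (mod 12).
Final value: 8^3 ≡ 8 (mod 12).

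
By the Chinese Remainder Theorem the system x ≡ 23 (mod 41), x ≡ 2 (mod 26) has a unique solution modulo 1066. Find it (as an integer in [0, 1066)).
The moduli 41, 26 are pairwise coprime, so by the CRT there is a unique solution mod 41·26 = 1066.
Solve by successive substitution. Start with x ≡ 23 (mod 41).
  Combine with x ≡ 2 (mod 26): write x = 23 + 41·t and require 23 + 41·t ≡ 2 (mod 26), i.e. 41·t ≡ 2 − 23 ≡ 5 (mod 26). Since 41^(−1) ≡ 7 (mod 26) (41 ≡ 15 (mod 26)), t ≡ 7·5 ≡ 9 (mod 26). So x ≡ 23 + 41·9 = 392 (mod 1066).
Unique solution in [0, 1066): x = 392.

Final answer: x ≡ 392 (mod 1066); the representative in [0, 1066) is 392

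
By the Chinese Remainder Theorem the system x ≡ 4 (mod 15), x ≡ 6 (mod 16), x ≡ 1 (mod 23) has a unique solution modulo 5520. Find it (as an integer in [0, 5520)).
The moduli 15, 16, 23 are pairwise coprime, so by the CRT there is a unique solution mod 15·16·23 = 5520.
Solve by successive substitution. Start with x ≡ 4 (mod 15).
  Combine with x ≡ 6 (mod 16): write x = 4 + 15·t and require 4 + 15·t ≡ 6 (mod 16), i.e. 15·t ≡ 6 − 4 ≡ 2 (mod 16). Since 15^(−1) ≡ 15 (mod 16), t ≡ 15·2 ≡ 14 (mod 16). So x ≡ 4 + 15·14 = 214 (mod 240).
  Combine with x ≡ 1 (mod 23): write x = 214 + 240·t and require 214 + 240·t ≡ 1 (mod 23), i.e. 240·t ≡ 1 − 214 ≡ 17 (mod 23). Since 240^(−1) ≡ 7 (mod 23) (240 ≡ 10 (mod 23)), t ≡ 7·17 ≡ 4 (mod 23). So x ≡ 214 + 240·4 = 1174 (mod 5520).
Unique solution in [0, 5520): x = 1174.

Final answer: x ≡ 1174 (mod 5520); the representative in [0, 5520) is 1174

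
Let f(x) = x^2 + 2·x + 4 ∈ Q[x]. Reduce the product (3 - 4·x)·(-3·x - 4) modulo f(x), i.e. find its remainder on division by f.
First multiply in Q[x] without reducing: a · b = 12·x^2 + 7·x - 12. Now divide by f(x) = x^2 + 2·x + 4, eliminating the leading term at each step:
  leading term 12·x^2: subtract (12)·f(x) = 12·x^2 + 24·x + 48, leaving -17·x - 60
The degree is now < 2, so this is the remainder. Hence a · b ≡ -17·x - 60 in Q[x]/(f).

Final answer: a · b ≡ -17·x - 60 (mod f(x))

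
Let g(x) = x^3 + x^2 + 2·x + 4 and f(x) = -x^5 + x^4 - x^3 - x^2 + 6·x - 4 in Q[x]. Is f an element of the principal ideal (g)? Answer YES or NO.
In Q[x] the ideal (g) consists of all multiples of g, so f ∈ (g) iff g | f, i.e. iff the remainder of f on division by g is 0. Divide f by g (g is monic, so eliminate the leading term of the running remainder at each step):
  leading term -x^5: subtract (-x^2)·g(x) = -x^5 - x^4 - 2·x^3 - 4·x^2, leaving 2·x^4 + x^3 + 3·x^2 + 6·x - 4
  leading term 2·x^4: subtract (2·x)·g(x) = 2·x^4 + 2·x^3 + 4·x^2 + 8·x, leaving -x^3 - x^2 - 2·x - 4
  leading term -x^3: subtract (-1)·g(x) = -x^3 - x^2 - 2·x - 4, leaving 0
The remainder is 0, so f(x) = g(x) · h(x) with h(x) = -x^2 + 2·x - 1. Hence g | f, i.e. f ∈ (g).

Final answer: YES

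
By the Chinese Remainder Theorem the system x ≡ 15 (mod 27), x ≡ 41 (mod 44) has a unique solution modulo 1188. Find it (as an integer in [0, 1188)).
The moduli 27, 44 are pairwise coprime, so by the CRT there is a unique solution mod 27·44 = 1188.
Solve by successive substitution. Start with x ≡ 15 (mod 27).
  Combine with x ≡ 41 (mod 44): write x = 15 + 27·t and require 15 + 27·t ≡ 41 (mod 44), i.e. 27·t ≡ 41 − 15 ≡ 26 (mod 44). Since 27^(−1) ≡ 31 (mod 44), t ≡ 31·26 ≡ 14 (mod 44). So x ≡ 15 + 27·14 = 393 (mod 1188).
Unique solution in [0, 1188): x = 393.

Final answer: x ≡ 393 (mod 1188); the representative in [0, 1188) is 393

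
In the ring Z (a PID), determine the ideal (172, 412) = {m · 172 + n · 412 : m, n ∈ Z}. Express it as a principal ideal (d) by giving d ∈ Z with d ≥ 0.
(172, 412) = (4); d = 4

In the PID Z, (a, b) is generated by gcd(a, b). Compute gcd(412, 172) with the extended Euclidean algorithm, tracking rows (r, s, t) with s·412 + t·172 = r:
  row A: (412, 1, 0)   [1·412 + 0·172 = 412]
  row B: (172, 0, 1)   [0·412 + 1·172 = 172]
  412 = 2·172 + 68   → row C = row A − 2·row B = (68, 1, −2)   [check: 1·412 − 2·172 = 68]
  172 = 2·68 + 36   → row D = row B − 2·row C = (36, −2, 5)   [check: −2·412 + 5·172 = 36]
  68 = 1·36 + 32   → row E = row C − 1·row D = (32, 3, −7)   [check: 3·412 − 7·172 = 32]
  36 = 1·32 + 4   → row F = row D − 1·row E = (4, −5, 12)   [check: −5·412 + 12·172 = 4]
  32 = 8·4 + 0   → remainder 0, stop. gcd = 4 (last nonzero row F).
So gcd(172, 412) = 4, with Bézout identity −5·412 + 12·172 = 4. Containment (⊇): the Bézout identity exhibits 4 as an element of (172, 412), giving (4) ⊆ (172, 412). Containment (⊆): since 4 | 172 and 4 | 412 (172 = 4·43, 412 = 4·103), every Z-linear combination of 172 and 412 is divisible by 4, so (172, 412) ⊆ (4). Therefore (172, 412) = (4), d = 4.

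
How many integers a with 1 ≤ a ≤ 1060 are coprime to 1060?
The number of a ∈ {1, ..., 1060} with gcd(a, 1060) = 1 is by definition Euler's totient φ(1060). φ is multiplicative, with φ(p^e) = p^e − p^(e−1). Factorise 1060 = 2^2 · 5 · 53. Then
  φ(1060) = (2^2 − 2^1) · (5 − 1) · (53 − 1) = 2 · 4 · 52 = 416.
So there are 416 such integers.

Final answer: 416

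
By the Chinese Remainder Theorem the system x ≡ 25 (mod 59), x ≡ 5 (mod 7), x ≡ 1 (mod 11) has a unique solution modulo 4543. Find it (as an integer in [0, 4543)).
The moduli 59, 7, 11 are pairwise coprime, so by the CRT there is a unique solution mod 59·7·11 = 4543.
Solve by successive substitution. Start with x ≡ 25 (mod 59).
  Combine with x ≡ 5 (mod 7): write x = 25 + 59·t and require 25 + 59·t ≡ 5 (mod 7), i.e. 59·t ≡ 5 − 25 ≡ 1 (mod 7). Since 59^(−1) ≡ 5 (mod 7) (59 ≡ 3 (mod 7)), t ≡ 5·1 ≡ 5 (mod 7). So x ≡ 25 + 59·5 = 320 (mod 413).
  Combine with x ≡ 1 (mod 11): write x = 320 + 413·t and require 320 + 413·t ≡ 1 (mod 11), i.e. 413·t ≡ 1 − 320 ≡ 0 (mod 11). Since 413^(−1) ≡ 2 (mod 11) (413 ≡ 6 (mod 11)), t ≡ 2·0 ≡ 0 (mod 11). So x ≡ 320 + 413·0 = 320 (mod 4543).
Unique solution in [0, 4543): x = 320.

Final answer: x ≡ 320 (mod 4543); the representative in [0, 4543) is 320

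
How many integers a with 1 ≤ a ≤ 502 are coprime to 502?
250

The number of a ∈ {1, ..., 502} with gcd(a, 502) = 1 is by definition Euler's totient φ(502). φ is multiplicative, with φ(p^e) = p^e − p^(e−1). Factorise 502 = 2 · 251. Then
  φ(502) = (2 − 1) · (251 − 1) = 1 · 250 = 250.
So there are 250 such integers.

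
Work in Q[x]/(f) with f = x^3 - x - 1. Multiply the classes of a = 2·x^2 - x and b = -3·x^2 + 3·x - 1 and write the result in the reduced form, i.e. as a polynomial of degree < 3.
First multiply in Q[x] without reducing: a · b = -6·x^4 + 9·x^3 - 5·x^2 + x. Now divide by f(x) = x^3 - x - 1, eliminating the leading term at each step:
  leading term -6·x^4: subtract (-6·x)·f(x) = -6·x^4 + 6·x^2 + 6·x, leaving 9·x^3 - 11·x^2 - 5·x
  leading term 9·x^3: subtract (9)·f(x) = 9·x^3 - 9·x - 9, leaving -11·x^2 + 4·x + 9
The degree is now < 3, so this is the remainder. Hence a · b ≡ -11·x^2 + 4·x + 9 in Q[x]/(f).

Final answer: a · b ≡ -11·x^2 + 4·x + 9 (mod f(x))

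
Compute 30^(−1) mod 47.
Apply the extended Euclidean algorithm to (47, 30), tracking rows (r, s, t) with s·47 + t·30 = r. Each division r_prev = q·r_cur + r_new produces the new row as (previous row) − q·(current row):
  row A: (47, 1, 0)   [1·47 + 0·30 = 47]
  row B: (30, 0, 1)   [0·47 + 1·30 = 30]
  47 = 1·30 + 17   → row C = row A − 1·row B = (17, 1, −1)   [check: 1·47 − 1·30 = 17]
  30 = 1·17 + 13   → row D = row B − 1·row C = (13, −1, 2)   [check: −1·47 + 2·30 = 13]
  17 = 1·13 + 4   → row E = row C − 1·row D = (4, 2, −3)   [check: 2·47 − 3·30 = 4]
  13 = 3·4 + 1   → row F = row D − 3·row E = (1, −7, 11)   [check: −7·47 + 11·30 = 1]
  4 = 4·1 + 0   → remainder 0, stop. gcd = 1 (last nonzero row F).
The gcd is 1, so 30 is invertible mod 47. The last nonzero row gives −7·47 + 11·30 = 1, so t = 11. So 30^(−1) ≡ 11 (mod 47). Verify: 30 · 11 = 330 ≡ 1 (mod 47). ✓

Final answer: 30^(−1) ≡ 11 (mod 47)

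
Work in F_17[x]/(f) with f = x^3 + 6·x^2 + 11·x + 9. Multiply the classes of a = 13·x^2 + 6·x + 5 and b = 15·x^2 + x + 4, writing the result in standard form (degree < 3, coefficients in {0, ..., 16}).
a · b ≡ 4·x^2 + 15·x + 1 (mod f(x))

Multiply as integer polynomials: a · b = 195·x^4 + 103·x^3 + 133·x^2 + 29·x + 20. Reducing coefficients mod 17: a · b ≡ 8·x^4 + x^3 + 14·x^2 + 12·x + 3. Now divide by f(x) = x^3 + 6·x^2 + 11·x + 9 in F_17[x], eliminating the leading term at each step:
  leading term 8·x^4: subtract (8·x)·f(x) = 8·x^4 + 14·x^3 + 3·x^2 + 4·x, leaving 4·x^3 + 11·x^2 + 8·x + 3 (coefficients mod 17)
  leading term 4·x^3: subtract (4)·f(x) = 4·x^3 + 7·x^2 + 10·x + 2, leaving 4·x^2 + 15·x + 1 (coefficients mod 17)
The degree is now < 3, so this is the remainder. Hence a · b ≡ 4·x^2 + 15·x + 1 in F_17[x]/(f).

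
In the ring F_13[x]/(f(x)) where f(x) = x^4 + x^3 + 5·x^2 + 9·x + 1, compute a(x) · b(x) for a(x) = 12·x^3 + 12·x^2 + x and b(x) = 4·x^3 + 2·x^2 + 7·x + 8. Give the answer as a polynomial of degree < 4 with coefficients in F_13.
Multiply as integer polynomials: a · b = 48·x^6 + 72·x^5 + 112·x^4 + 182·x^3 + 103·x^2 + 8·x. Reducing coefficients mod 13: a · b ≡ 9·x^6 + 7·x^5 + 8·x^4 + 12·x^2 + 8·x. Now divide by f(x) = x^4 + x^3 + 5·x^2 + 9·x + 1 in F_13[x], eliminating the leading term at each step:
  leading term 9·x^6: subtract (9·x^2)·f(x) = 9·x^6 + 9·x^5 + 6·x^4 + 3·x^3 + 9·x^2, leaving 11·x^5 + 2·x^4 + 10·x^3 + 3·x^2 + 8·x (coefficients mod 13)
  leading term 11·x^5: subtract (11·x)·f(x) = 11·x^5 + 11·x^4 + 3·x^3 + 8·x^2 + 11·x, leaving 4·x^4 + 7·x^3 + 8·x^2 + 10·x (coefficients mod 13)
  leading term 4·x^4: subtract (4)·f(x) = 4·x^4 + 4·x^3 + 7·x^2 + 10·x + 4, leaving 3·x^3 + x^2 + 9 (coefficients mod 13)
The degree is now < 4, so this is the remainder. Hence a · b ≡ 3·x^3 + x^2 + 9 in F_13[x]/(f).

Final answer: a · b ≡ 3·x^3 + x^2 + 9 (mod f(x))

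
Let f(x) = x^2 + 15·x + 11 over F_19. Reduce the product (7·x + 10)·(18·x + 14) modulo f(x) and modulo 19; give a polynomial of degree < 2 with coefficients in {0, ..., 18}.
Multiply as integer polynomials: a · b = 126·x^2 + 278·x + 140. Reducing coefficients mod 19: a · b ≡ 12·x^2 + 12·x + 7. Now divide by f(x) = x^2 + 15·x + 11 in F_19[x], eliminating the leading term at each step:
  leading term 12·x^2: subtract (12)·f(x) = 12·x^2 + 9·x + 18, leaving 3·x + 8 (coefficients mod 19)
The degree is now < 2, so this is the remainder. Hence a · b ≡ 3·x + 8 in F_19[x]/(f).

Final answer: a · b ≡ 3·x + 8 (mod f(x))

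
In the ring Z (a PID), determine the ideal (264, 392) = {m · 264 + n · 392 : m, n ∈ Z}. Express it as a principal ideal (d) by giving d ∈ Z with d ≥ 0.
(264, 392) = (8); d = 8

In the PID Z, (a, b) is generated by gcd(a, b). Compute gcd(392, 264) with the extended Euclidean algorithm, tracking rows (r, s, t) with s·392 + t·264 = r:
  row A: (392, 1, 0)   [1·392 + 0·264 = 392]
  row B: (264, 0, 1)   [0·392 + 1·264 = 264]
  392 = 1·264 + 128   → row C = row A − 1·row B = (128, 1, −1)   [check: 1·392 − 1·264 = 128]
  264 = 2·128 + 8   → row D = row B − 2·row C = (8, −2, 3)   [check: −2·392 + 3·264 = 8]
  128 = 16·8 + 0   → remainder 0, stop. gcd = 8 (last nonzero row D).
So gcd(264, 392) = 8, with Bézout identity −2·392 + 3·264 = 8. Containment (⊇): the Bézout identity exhibits 8 as an element of (264, 392), giving (8) ⊆ (264, 392). Containment (⊆): since 8 | 264 and 8 | 392 (264 = 8·33, 392 = 8·49), every Z-linear combination of 264 and 392 is divisible by 8, so (264, 392) ⊆ (8). Therefore (264, 392) = (8), d = 8.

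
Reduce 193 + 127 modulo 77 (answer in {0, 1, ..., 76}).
Reduce the summands first: 193 ≡ 39, 127 ≡ 50 (mod 77), so 193 + 127 ≡ 39 + 50 (mod 77). 39 + 50 = 89; 89 = 1·77 + 12, so (193 + 127) mod 77 = 12.

Final answer: 12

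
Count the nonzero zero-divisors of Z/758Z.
Z/758Z has 379 nonzero zero-divisors

In Z/758Z each nonzero element is either a unit (gcd with 758 is 1) or a zero-divisor (gcd > 1). The number of units is φ(758): factorise 758 = 2 · 379, so φ(758) = (2 − 1) · (379 − 1) = 1 · 378 = 378. The nonzero elements number 758 − 1 = 757. Hence the nonzero zero-divisors number 757 − 378 = 379.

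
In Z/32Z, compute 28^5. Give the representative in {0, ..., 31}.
Use repeated squaring. Binary(5) = 101. Walk through the bits of the exponent 5 left-to-right: at each bit after the leading one, square the running value, then multiply by 28 if the bit is 1 (always reducing mod 32):
  bit 1 = 1 (leading): start with 28.
  bit 2 = 0: square 28^2 = 784 ≡ 16 (mod 32).
  bit 3 = 1: square 16^2 = 256 ≡ 0; bit is 1, so multiply 0·28 = 0 (mod 32).
Final value: 28^5 ≡ 0 (mod 32).

Final answer: 0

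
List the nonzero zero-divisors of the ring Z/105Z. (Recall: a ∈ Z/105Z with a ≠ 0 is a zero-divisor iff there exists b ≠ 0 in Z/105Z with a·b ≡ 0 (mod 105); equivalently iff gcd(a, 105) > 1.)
An element a ∈ Z/105Z (with a ≠ 0) is a zero-divisor iff gcd(a, 105) > 1 (because a is a unit precisely when gcd(a, n) = 1, and in Z/nZ every nonzero, non-unit element is a zero-divisor). Scan a = 1, ..., 104 and keep those with gcd(a, 105) > 1:
  gcd(3, 105) = 3, gcd(5, 105) = 5, gcd(6, 105) = 3, gcd(7, 105) = 7, gcd(9, 105) = 3, gcd(10, 105) = 5, gcd(12, 105) = 3, gcd(14, 105) = 7, gcd(15, 105) = 15, gcd(18, 105) = 3, gcd(20, 105) = 5, gcd(21, 105) = 21, gcd(24, 105) = 3, gcd(25, 105) = 5, gcd(27, 105) = 3, gcd(28, 105) = 7, gcd(30, 105) = 15, gcd(33, 105) = 3, gcd(35, 105) = 35, gcd(36, 105) = 3, gcd(39, 105) = 3, gcd(40, 105) = 5, gcd(42, 105) = 21, gcd(45, 105) = 15, gcd(48, 105) = 3, gcd(49, 105) = 7, gcd(50, 105) = 5, gcd(51, 105) = 3, gcd(54, 105) = 3, gcd(55, 105) = 5, gcd(56, 105) = 7, gcd(57, 105) = 3, gcd(60, 105) = 15, gcd(63, 105) = 21, gcd(65, 105) = 5, gcd(66, 105) = 3, gcd(69, 105) = 3, gcd(70, 105) = 35, gcd(72, 105) = 3, gcd(75, 105) = 15, gcd(77, 105) = 7, gcd(78, 105) = 3, gcd(80, 105) = 5, gcd(81, 105) = 3, gcd(84, 105) = 21, gcd(85, 105) = 5, gcd(87, 105) = 3, gcd(90, 105) = 15, gcd(91, 105) = 7, gcd(93, 105) = 3, gcd(95, 105) = 5, gcd(96, 105) = 3, gcd(98, 105) = 7, gcd(99, 105) = 3, gcd(100, 105) = 5, gcd(102, 105) = 3.
All other a ∈ {1, ..., 104} have gcd(a, 105) = 1 and are units. So the nonzero zero-divisors are exactly the 56 values of a appearing in this scan.

Final answer: nonzero zero-divisors of Z/105Z = {3, 5, 6, 7, 9, 10, 12, 14, 15, 18, 20, 21, 24, 25, 27, 28, 30, 33, 35, 36, 39, 40, 42, 45, 48, 49, 50, 51, 54, 55, 56, 57, 60, 63, 65, 66, 69, 70, 72, 75, 77, 78, 80, 81, 84, 85, 87, 90, 91, 93, 95, 96, 98, 99, 100, 102}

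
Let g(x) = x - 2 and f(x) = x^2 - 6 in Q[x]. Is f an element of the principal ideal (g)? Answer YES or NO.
In Q[x] the ideal (g) consists of all multiples of g, so f ∈ (g) iff g | f, i.e. iff the remainder of f on division by g is 0. Divide f by g (g is monic, so eliminate the leading term of the running remainder at each step):
  leading term x^2: subtract (x)·g(x) = x^2 - 2·x, leaving 2·x - 6
  leading term 2·x: subtract (2)·g(x) = 2·x - 4, leaving -2
The remainder r(x) = -2 ≠ 0 (and deg r < deg g), so g ∤ f, i.e. f ∉ (g).

Final answer: NO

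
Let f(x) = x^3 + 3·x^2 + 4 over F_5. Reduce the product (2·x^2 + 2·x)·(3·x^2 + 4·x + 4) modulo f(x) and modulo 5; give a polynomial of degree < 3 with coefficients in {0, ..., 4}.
Multiply as integer polynomials: a · b = 6·x^4 + 14·x^3 + 16·x^2 + 8·x. Reducing coefficients mod 5: a · b ≡ x^4 + 4·x^3 + x^2 + 3·x. Now divide by f(x) = x^3 + 3·x^2 + 4 in F_5[x], eliminating the leading term at each step:
  leading term x^4: subtract (x)·f(x) = x^4 + 3·x^3 + 4·x, leaving x^3 + x^2 + 4·x (coefficients mod 5)
  leading term x^3: subtract (1)·f(x) = x^3 + 3·x^2 + 4, leaving 3·x^2 + 4·x + 1 (coefficients mod 5)
The degree is now < 3, so this is the remainder. Hence a · b ≡ 3·x^2 + 4·x + 1 in F_5[x]/(f).

Final answer: a · b ≡ 3·x^2 + 4·x + 1 (mod f(x))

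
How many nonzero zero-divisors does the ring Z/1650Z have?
Z/1650Z has 1249 nonzero zero-divisors

In Z/1650Z each nonzero element is either a unit (gcd with 1650 is 1) or a zero-divisor (gcd > 1). The number of units is φ(1650): factorise 1650 = 2 · 3 · 5^2 · 11, so φ(1650) = (2 − 1) · (3 − 1) · (5^2 − 5^1) · (11 − 1) = 1 · 2 · 20 · 10 = 400. The nonzero elements number 1650 − 1 = 1649. Hence the nonzero zero-divisors number 1649 − 400 = 1249.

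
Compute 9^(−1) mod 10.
9^(−1) ≡ 9 (mod 10)

Apply the extended Euclidean algorithm to (10, 9), tracking rows (r, s, t) with s·10 + t·9 = r. Each division r_prev = q·r_cur + r_new produces the new row as (previous row) − q·(current row):
  row A: (10, 1, 0)   [1·10 + 0·9 = 10]
  row B: (9, 0, 1)   [0·10 + 1·9 = 9]
  10 = 1·9 + 1   → row C = row A − 1·row B = (1, 1, −1)   [check: 1·10 − 1·9 = 1]
  9 = 9·1 + 0   → remainder 0, stop. gcd = 1 (last nonzero row C).
The gcd is 1, so 9 is invertible mod 10. The last nonzero row gives 1·10 − 1·9 = 1, so t = −1. So 9^(−1) ≡ −1 ≡ 9 (mod 10). Verify: 9 · 9 = 81 ≡ 1 (mod 10). ✓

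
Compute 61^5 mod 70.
Use repeated squaring. Binary(5) = 101. Walk through the bits of the exponent 5 left-to-right: at each bit after the leading one, square the running value, then multiply by 61 if the bit is 1 (always reducing mod 70):
  bit 1 = 1 (leading): start with 61.
  bit 2 = 0: square 61^2 = 3721 ≡ 11 (mod 70).
  bit 3 = 1: square 11^2 = 121 ≡ 51; bit is 1, so multiply 51·61 = 3111 ≡ 31 (mod 70).
Final value: 61^5 ≡ 31 (mod 70).

Final answer: 31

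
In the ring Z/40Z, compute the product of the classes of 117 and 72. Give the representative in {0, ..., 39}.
Reduce the factors first: 117 ≡ 37, 72 ≡ 32 (mod 40), so 117 · 72 ≡ 37 · 32 (mod 40). 37 · 32 = 1184. Dividing by 40: 1184 = 29·40 + 24. So (117 · 72) mod 40 = 24.

Final answer: 24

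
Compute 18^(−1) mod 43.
18^(−1) ≡ 12 (mod 43)

Apply the extended Euclidean algorithm to (43, 18), tracking rows (r, s, t) with s·43 + t·18 = r. Each division r_prev = q·r_cur + r_new produces the new row as (previous row) − q·(current row):
  row A: (43, 1, 0)   [1·43 + 0·18 = 43]
  row B: (18, 0, 1)   [0·43 + 1·18 = 18]
  43 = 2·18 + 7   → row C = row A − 2·row B = (7, 1, −2)   [check: 1·43 − 2·18 = 7]
  18 = 2·7 + 4   → row D = row B − 2·row C = (4, −2, 5)   [check: −2·43 + 5·18 = 4]
  7 = 1·4 + 3   → row E = row C − 1·row D = (3, 3, −7)   [check: 3·43 − 7·18 = 3]
  4 = 1·3 + 1   → row F = row D − 1·row E = (1, −5, 12)   [check: −5·43 + 12·18 = 1]
  3 = 3·1 + 0   → remainder 0, stop. gcd = 1 (last nonzero row F).
The gcd is 1, so 18 is invertible mod 43. The last nonzero row gives −5·43 + 12·18 = 1, so t = 12. So 18^(−1) ≡ 12 (mod 43). Verify: 18 · 12 = 216 ≡ 1 (mod 43). ✓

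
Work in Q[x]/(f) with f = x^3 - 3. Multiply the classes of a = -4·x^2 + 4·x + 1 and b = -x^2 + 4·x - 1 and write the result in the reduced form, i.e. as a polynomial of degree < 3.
a · b ≡ 19·x^2 + 12·x - 61 (mod f(x))

First multiply in Q[x] without reducing: a · b = 4·x^4 - 20·x^3 + 19·x^2 - 1. Now divide by f(x) = x^3 - 3, eliminating the leading term at each step:
  leading term 4·x^4: subtract (4·x)·f(x) = 4·x^4 - 12·x, leaving -20·x^3 + 19·x^2 + 12·x - 1
  leading term -20·x^3: subtract (-20)·f(x) = 60 - 20·x^3, leaving 19·x^2 + 12·x - 61
The degree is now < 3, so this is the remainder. Hence a · b ≡ 19·x^2 + 12·x - 61 in Q[x]/(f).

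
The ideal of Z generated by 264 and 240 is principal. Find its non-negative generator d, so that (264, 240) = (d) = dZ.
(264, 240) = (24); d = 24

In the PID Z, (a, b) is generated by gcd(a, b). Compute gcd(264, 240) with the extended Euclidean algorithm, tracking rows (r, s, t) with s·264 + t·240 = r:
  row A: (264, 1, 0)   [1·264 + 0·240 = 264]
  row B: (240, 0, 1)   [0·264 + 1·240 = 240]
  264 = 1·240 + 24   → row C = row A − 1·row B = (24, 1, −1)   [check: 1·264 − 1·240 = 24]
  240 = 10·24 + 0   → remainder 0, stop. gcd = 24 (last nonzero row C).
So gcd(264, 240) = 24, with Bézout identity 1·264 − 1·240 = 24. Containment (⊇): the Bézout identity exhibits 24 as an element of (264, 240), giving (24) ⊆ (264, 240). Containment (⊆): since 24 | 264 and 24 | 240 (264 = 24·11, 240 = 24·10), every Z-linear combination of 264 and 240 is divisible by 24, so (264, 240) ⊆ (24). Therefore (264, 240) = (24), d = 24.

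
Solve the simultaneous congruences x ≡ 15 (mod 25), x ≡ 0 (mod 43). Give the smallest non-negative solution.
x ≡ 215 (mod 1075); the representative in [0, 1075) is 215

The moduli 25, 43 are pairwise coprime, so by the CRT there is a unique solution mod 25·43 = 1075.
Solve by successive substitution. Start with x ≡ 15 (mod 25).
  Combine with x ≡ 0 (mod 43): write x = 15 + 25·t and require 15 + 25·t ≡ 0 (mod 43), i.e. 25·t ≡ 0 − 15 ≡ 28 (mod 43). Since 25^(−1) ≡ 31 (mod 43), t ≡ 31·28 ≡ 8 (mod 43). So x ≡ 15 + 25·8 = 215 (mod 1075).
Unique solution in [0, 1075): x = 215.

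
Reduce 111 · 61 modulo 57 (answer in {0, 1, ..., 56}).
45

Reduce the factors first: 111 ≡ 54, 61 ≡ 4 (mod 57), so 111 · 61 ≡ 54 · 4 (mod 57). 54 · 4 = 216. Dividing by 57: 216 = 3·57 + 45. So (111 · 61) mod 57 = 45.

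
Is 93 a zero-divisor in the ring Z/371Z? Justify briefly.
gcd(93, 371) = 1, so 93 is a unit in Z/371Z (it has a multiplicative inverse). A unit cannot be a zero-divisor: if 93·b ≡ 0 then multiplying both sides by 93^(−1) gives b ≡ 0. So 93 is not a zero-divisor.

Final answer: NO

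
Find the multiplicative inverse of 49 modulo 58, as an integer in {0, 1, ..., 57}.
Apply the extended Euclidean algorithm to (58, 49), tracking rows (r, s, t) with s·58 + t·49 = r. Each division r_prev = q·r_cur + r_new produces the new row as (previous row) − q·(current row):
  row A: (58, 1, 0)   [1·58 + 0·49 = 58]
  row B: (49, 0, 1)   [0·58 + 1·49 = 49]
  58 = 1·49 + 9   → row C = row A − 1·row B = (9, 1, −1)   [check: 1·58 − 1·49 = 9]
  49 = 5·9 + 4   → row D = row B − 5·row C = (4, −5, 6)   [check: −5·58 + 6·49 = 4]
  9 = 2·4 + 1   → row E = row C − 2·row D = (1, 11, −13)   [check: 11·58 − 13·49 = 1]
  4 = 4·1 + 0   → remainder 0, stop. gcd = 1 (last nonzero row E).
The gcd is 1, so 49 is invertible mod 58. The last nonzero row gives 11·58 − 13·49 = 1, so t = −13. So 49^(−1) ≡ −13 ≡ 45 (mod 58). Verify: 49 · 45 = 2205 ≡ 1 (mod 58). ✓

Final answer: 49^(−1) ≡ 45 (mod 58)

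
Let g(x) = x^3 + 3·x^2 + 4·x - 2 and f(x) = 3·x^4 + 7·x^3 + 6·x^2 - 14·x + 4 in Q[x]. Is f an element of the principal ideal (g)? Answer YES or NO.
YES

In Q[x] the ideal (g) consists of all multiples of g, so f ∈ (g) iff g | f, i.e. iff the remainder of f on division by g is 0. Divide f by g (g is monic, so eliminate the leading term of the running remainder at each step):
  leading term 3·x^4: subtract (3·x)·g(x) = 3·x^4 + 9·x^3 + 12·x^2 - 6·x, leaving -2·x^3 - 6·x^2 - 8·x + 4
  leading term -2·x^3: subtract (-2)·g(x) = -2·x^3 - 6·x^2 - 8·x + 4, leaving 0
The remainder is 0, so f(x) = g(x) · h(x) with h(x) = 3·x - 2. Hence g | f, i.e. f ∈ (g).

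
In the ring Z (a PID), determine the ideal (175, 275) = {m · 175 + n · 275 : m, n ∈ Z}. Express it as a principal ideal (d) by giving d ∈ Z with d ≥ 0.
In the PID Z, (a, b) is generated by gcd(a, b). Compute gcd(275, 175) with the extended Euclidean algorithm, tracking rows (r, s, t) with s·275 + t·175 = r:
  row A: (275, 1, 0)   [1·275 + 0·175 = 275]
  row B: (175, 0, 1)   [0·275 + 1·175 = 175]
  275 = 1·175 + 100   → row C = row A − 1·row B = (100, 1, −1)   [check: 1·275 − 1·175 = 100]
  175 = 1·100 + 75   → row D = row B − 1·row C = (75, −1, 2)   [check: −1·275 + 2·175 = 75]
  100 = 1·75 + 25   → row E = row C − 1·row D = (25, 2, −3)   [check: 2·275 − 3·175 = 25]
  75 = 3·25 + 0   → remainder 0, stop. gcd = 25 (last nonzero row E).
So gcd(175, 275) = 25, with Bézout identity 2·275 − 3·175 = 25. Containment (⊇): the Bézout identity exhibits 25 as an element of (175, 275), giving (25) ⊆ (175, 275). Containment (⊆): since 25 | 175 and 25 | 275 (175 = 25·7, 275 = 25·11), every Z-linear combination of 175 and 275 is divisible by 25, so (175, 275) ⊆ (25). Therefore (175, 275) = (25), d = 25.

Final answer: (175, 275) = (25); d = 25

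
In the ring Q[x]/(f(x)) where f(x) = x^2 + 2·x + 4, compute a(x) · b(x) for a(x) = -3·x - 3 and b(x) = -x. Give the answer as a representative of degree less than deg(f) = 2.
First multiply in Q[x] without reducing: a · b = 3·x^2 + 3·x. Now divide by f(x) = x^2 + 2·x + 4, eliminating the leading term at each step:
  leading term 3·x^2: subtract (3)·f(x) = 3·x^2 + 6·x + 12, leaving -3·x - 12
The degree is now < 2, so this is the remainder. Hence a · b ≡ -3·x - 12 in Q[x]/(f).

Final answer: a · b ≡ -3·x - 12 (mod f(x))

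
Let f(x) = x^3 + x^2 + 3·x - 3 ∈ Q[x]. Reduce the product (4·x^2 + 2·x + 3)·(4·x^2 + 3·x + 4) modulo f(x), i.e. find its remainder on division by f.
First multiply in Q[x] without reducing: a · b = 16·x^4 + 20·x^3 + 34·x^2 + 17·x + 12. Now divide by f(x) = x^3 + x^2 + 3·x - 3, eliminating the leading term at each step:
  leading term 16·x^4: subtract (16·x)·f(x) = 16·x^4 + 16·x^3 + 48·x^2 - 48·x, leaving 4·x^3 - 14·x^2 + 65·x + 12
  leading term 4·x^3: subtract (4)·f(x) = 4·x^3 + 4·x^2 + 12·x - 12, leaving -18·x^2 + 53·x + 24
The degree is now < 3, so this is the remainder. Hence a · b ≡ -18·x^2 + 53·x + 24 in Q[x]/(f).

Final answer: a · b ≡ -18·x^2 + 53·x + 24 (mod f(x))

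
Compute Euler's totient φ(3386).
φ(3386) = 1692

φ is multiplicative, with φ(p^e) = p^e − p^(e−1). Factorise 3386 = 2 · 1693. Then
  φ(3386) = (2 − 1) · (1693 − 1) = 1 · 1692 = 1692.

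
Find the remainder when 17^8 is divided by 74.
33

Use repeated squaring. Binary(8) = 1000. Walk through the bits of the exponent 8 left-to-right: at each bit after the leading one, square the running value, then multiply by 17 if the bit is 1 (always reducing mod 74):
  bit 1 = 1 (leading): start with 17.
  bit 2 = 0: square 17^2 = 289 ≡ 67 (mod 74).
  bit 3 = 0: square 67^2 = 4489 ≡ 49 (mod 74).
  bit 4 = 0: square 49^2 = 2401 ≡ 33 (mod 74).
Final value: 17^8 ≡ 33 (mod 74).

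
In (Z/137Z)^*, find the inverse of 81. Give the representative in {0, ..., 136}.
Apply the extended Euclidean algorithm to (137, 81), tracking rows (r, s, t) with s·137 + t·81 = r. Each division r_prev = q·r_cur + r_new produces the new row as (previous row) − q·(current row):
  row A: (137, 1, 0)   [1·137 + 0·81 = 137]
  row B: (81, 0, 1)   [0·137 + 1·81 = 81]
  137 = 1·81 + 56   → row C = row A − 1·row B = (56, 1, −1)   [check: 1·137 − 1·81 = 56]
  81 = 1·56 + 25   → row D = row B − 1·row C = (25, −1, 2)   [check: −1·137 + 2·81 = 25]
  56 = 2·25 + 6   → row E = row C − 2·row D = (6, 3, −5)   [check: 3·137 − 5·81 = 6]
  25 = 4·6 + 1   → row F = row D − 4·row E = (1, −13, 22)   [check: −13·137 + 22·81 = 1]
  6 = 6·1 + 0   → remainder 0, stop. gcd = 1 (last nonzero row F).
The gcd is 1, so 81 is invertible mod 137. The last nonzero row gives −13·137 + 22·81 = 1, so t = 22. So 81^(−1) ≡ 22 (mod 137). Verify: 81 · 22 = 1782 ≡ 1 (mod 137). ✓

Final answer: 81^(−1) ≡ 22 (mod 137)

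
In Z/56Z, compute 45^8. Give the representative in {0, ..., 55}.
9

Use repeated squaring. Binary(8) = 1000. Walk through the bits of the exponent 8 left-to-right: at each bit after the leading one, square the running value, then multiply by 45 if the bit is 1 (always reducing mod 56):
  bit 1 = 1 (leading): start with 45.
  bit 2 = 0: square 45^2 = 2025 ≡ 9 (mod 56).
  bit 3 = 0: square 9^2 = 81 ≡ 25 (mod 56).
  bit 4 = 0: square 25^2 = 625 ≡ 9 (mod 56).
Final value: 45^8 ≡ 9 (mod 56).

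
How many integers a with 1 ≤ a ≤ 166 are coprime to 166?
82

The number of a ∈ {1, ..., 166} with gcd(a, 166) = 1 is by definition Euler's totient φ(166). φ is multiplicative, with φ(p^e) = p^e − p^(e−1). Factorise 166 = 2 · 83. Then
  φ(166) = (2 − 1) · (83 − 1) = 1 · 82 = 82.
So there are 82 such integers.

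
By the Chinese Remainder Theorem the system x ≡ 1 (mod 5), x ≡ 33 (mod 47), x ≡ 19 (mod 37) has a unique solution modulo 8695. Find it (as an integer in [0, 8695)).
The moduli 5, 47, 37 are pairwise coprime, so by the CRT there is a unique solution mod 5·47·37 = 8695.
Solve by successive substitution. Start with x ≡ 1 (mod 5).
  Combine with x ≡ 33 (mod 47): write x = 1 + 5·t and require 1 + 5·t ≡ 33 (mod 47), i.e. 5·t ≡ 33 − 1 ≡ 32 (mod 47). Since 5^(−1) ≡ 19 (mod 47), t ≡ 19·32 ≡ 44 (mod 47). So x ≡ 1 + 5·44 = 221 (mod 235).
  Combine with x ≡ 19 (mod 37): write x = 221 + 235·t and require 221 + 235·t ≡ 19 (mod 37), i.e. 235·t ≡ 19 − 221 ≡ 20 (mod 37). Since 235^(−1) ≡ 20 (mod 37) (235 ≡ 13 (mod 37)), t ≡ 20·20 ≡ 30 (mod 37). So x ≡ 221 + 235·30 = 7271 (mod 8695).
Unique solution in [0, 8695): x = 7271.

Final answer: x ≡ 7271 (mod 8695); the representative in [0, 8695) is 7271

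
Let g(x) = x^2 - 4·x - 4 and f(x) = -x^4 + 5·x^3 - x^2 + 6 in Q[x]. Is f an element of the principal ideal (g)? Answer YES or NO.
NO

In Q[x] the ideal (g) consists of all multiples of g, so f ∈ (g) iff g | f, i.e. iff the remainder of f on division by g is 0. Divide f by g (g is monic, so eliminate the leading term of the running remainder at each step):
  leading term -x^4: subtract (-x^2)·g(x) = -x^4 + 4·x^3 + 4·x^2, leaving x^3 - 5·x^2 + 6
  leading term x^3: subtract (x)·g(x) = x^3 - 4·x^2 - 4·x, leaving -x^2 + 4·x + 6
  leading term -x^2: subtract (-1)·g(x) = -x^2 + 4·x + 4, leaving 2
The remainder r(x) = 2 ≠ 0 (and deg r < deg g), so g ∤ f, i.e. f ∉ (g).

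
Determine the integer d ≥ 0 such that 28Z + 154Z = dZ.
In the PID Z, (a, b) is generated by gcd(a, b). Compute gcd(154, 28) with the extended Euclidean algorithm, tracking rows (r, s, t) with s·154 + t·28 = r:
  row A: (154, 1, 0)   [1·154 + 0·28 = 154]
  row B: (28, 0, 1)   [0·154 + 1·28 = 28]
  154 = 5·28 + 14   → row C = row A − 5·row B = (14, 1, −5)   [check: 1·154 − 5·28 = 14]
  28 = 2·14 + 0   → remainder 0, stop. gcd = 14 (last nonzero row C).
So gcd(28, 154) = 14, with Bézout identity 1·154 − 5·28 = 14. Containment (⊇): the Bézout identity exhibits 14 as an element of (28, 154), giving (14) ⊆ (28, 154). Containment (⊆): since 14 | 28 and 14 | 154 (28 = 14·2, 154 = 14·11), every Z-linear combination of 28 and 154 is divisible by 14, so (28, 154) ⊆ (14). Therefore (28, 154) = (14), d = 14.

Final answer: (28, 154) = (14); d = 14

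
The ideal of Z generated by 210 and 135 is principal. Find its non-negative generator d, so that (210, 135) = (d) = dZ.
In the PID Z, (a, b) is generated by gcd(a, b). Compute gcd(210, 135) with the extended Euclidean algorithm, tracking rows (r, s, t) with s·210 + t·135 = r:
  row A: (210, 1, 0)   [1·210 + 0·135 = 210]
  row B: (135, 0, 1)   [0·210 + 1·135 = 135]
  210 = 1·135 + 75   → row C = row A − 1·row B = (75, 1, −1)   [check: 1·210 − 1·135 = 75]
  135 = 1·75 + 60   → row D = row B − 1·row C = (60, −1, 2)   [check: −1·210 + 2·135 = 60]
  75 = 1·60 + 15   → row E = row C − 1·row D = (15, 2, −3)   [check: 2·210 − 3·135 = 15]
  60 = 4·15 + 0   → remainder 0, stop. gcd = 15 (last nonzero row E).
So gcd(210, 135) = 15, with Bézout identity 2·210 − 3·135 = 15. Containment (⊇): the Bézout identity exhibits 15 as an element of (210, 135), giving (15) ⊆ (210, 135). Containment (⊆): since 15 | 210 and 15 | 135 (210 = 15·14, 135 = 15·9), every Z-linear combination of 210 and 135 is divisible by 15, so (210, 135) ⊆ (15). Therefore (210, 135) = (15), d = 15.

Final answer: (210, 135) = (15); d = 15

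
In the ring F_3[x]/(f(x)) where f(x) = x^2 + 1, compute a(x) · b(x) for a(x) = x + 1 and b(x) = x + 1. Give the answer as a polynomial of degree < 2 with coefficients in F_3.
a · b ≡ 2·x (mod f(x))

Multiply as integer polynomials: a · b = x^2 + 2·x + 1. Reducing coefficients mod 3: a · b ≡ x^2 + 2·x + 1. Now divide by f(x) = x^2 + 1 in F_3[x], eliminating the leading term at each step:
  leading term x^2: subtract (1)·f(x) = x^2 + 1, leaving 2·x (coefficients mod 3)
The degree is now < 2, so this is the remainder. Hence a · b ≡ 2·x in F_3[x]/(f).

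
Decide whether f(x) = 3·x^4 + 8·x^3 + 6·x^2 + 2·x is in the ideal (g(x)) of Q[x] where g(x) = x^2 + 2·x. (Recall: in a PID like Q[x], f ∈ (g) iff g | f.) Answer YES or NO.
NO

In Q[x] the ideal (g) consists of all multiples of g, so f ∈ (g) iff g | f, i.e. iff the remainder of f on division by g is 0. Divide f by g (g is monic, so eliminate the leading term of the running remainder at each step):
  leading term 3·x^4: subtract (3·x^2)·g(x) = 3·x^4 + 6·x^3, leaving 2·x^3 + 6·x^2 + 2·x
  leading term 2·x^3: subtract (2·x)·g(x) = 2·x^3 + 4·x^2, leaving 2·x^2 + 2·x
  leading term 2·x^2: subtract (2)·g(x) = 2·x^2 + 4·x, leaving -2·x
The remainder r(x) = -2·x ≠ 0 (and deg r < deg g), so g ∤ f, i.e. f ∉ (g).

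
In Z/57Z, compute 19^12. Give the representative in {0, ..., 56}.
19

Use repeated squaring. Binary(12) = 1100. Walk through the bits of the exponent 12 left-to-right: at each bit after the leading one, square the running value, then multiply by 19 if the bit is 1 (always reducing mod 57):
  bit 1 = 1 (leading): start with 19.
  bit 2 = 1: square 19^2 = 361 ≡ 19; bit is 1, so multiply 19·19 = 361 ≡ 19 (mod 57).
  bit 3 = 0: square 19^2 = 361 ≡ 19 (mod 57).
  bit 4 = 0: square 19^2 = 361 ≡ 19 (mod 57).
Final value: 19^12 ≡ 19 (mod 57).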